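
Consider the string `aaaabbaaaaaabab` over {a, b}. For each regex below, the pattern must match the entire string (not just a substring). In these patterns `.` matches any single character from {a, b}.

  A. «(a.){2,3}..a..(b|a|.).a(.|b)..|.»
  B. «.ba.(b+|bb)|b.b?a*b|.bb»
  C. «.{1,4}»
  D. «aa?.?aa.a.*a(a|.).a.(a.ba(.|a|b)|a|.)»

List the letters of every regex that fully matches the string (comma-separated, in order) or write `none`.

A

A → match
B → no match
C → no match
D → no match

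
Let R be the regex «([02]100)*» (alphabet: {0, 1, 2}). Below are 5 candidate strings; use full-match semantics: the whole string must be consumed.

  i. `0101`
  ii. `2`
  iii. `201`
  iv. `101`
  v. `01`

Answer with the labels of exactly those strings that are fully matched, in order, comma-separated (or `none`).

none

i → no match
ii → no match
iii → no match
iv → no match
v → no match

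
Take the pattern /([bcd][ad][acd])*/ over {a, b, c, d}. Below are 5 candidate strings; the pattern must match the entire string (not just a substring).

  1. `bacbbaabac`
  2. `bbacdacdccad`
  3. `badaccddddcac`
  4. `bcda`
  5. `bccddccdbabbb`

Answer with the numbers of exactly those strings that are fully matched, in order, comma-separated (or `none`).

1 → no match
2 → no match
3 → no match
4 → no match
5 → no match

none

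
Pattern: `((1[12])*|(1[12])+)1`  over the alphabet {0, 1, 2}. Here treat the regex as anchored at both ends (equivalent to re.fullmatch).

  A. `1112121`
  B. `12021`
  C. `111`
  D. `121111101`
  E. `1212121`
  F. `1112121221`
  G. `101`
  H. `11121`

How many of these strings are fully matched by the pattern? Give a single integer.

A → match
B → no match
C → match
D → no match
E → match
F → no match
G → no match
H → match
Total matched: 4

4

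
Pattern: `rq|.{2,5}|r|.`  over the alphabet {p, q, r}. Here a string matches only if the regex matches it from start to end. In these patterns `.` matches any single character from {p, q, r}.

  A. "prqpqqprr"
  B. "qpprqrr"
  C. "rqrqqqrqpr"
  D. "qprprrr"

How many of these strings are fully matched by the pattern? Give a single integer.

0

A → no match
B → no match
C → no match
D → no match
Total matched: 0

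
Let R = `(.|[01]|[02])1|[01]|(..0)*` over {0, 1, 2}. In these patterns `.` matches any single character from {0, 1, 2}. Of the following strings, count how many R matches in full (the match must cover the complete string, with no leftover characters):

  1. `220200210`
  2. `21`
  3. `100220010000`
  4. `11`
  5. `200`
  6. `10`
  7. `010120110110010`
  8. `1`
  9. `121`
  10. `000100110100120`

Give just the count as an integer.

8

1 → match
2 → match
3 → match
4 → match
5 → match
6 → no match
7 → match
8 → match
9 → no match
10 → match
Total matched: 8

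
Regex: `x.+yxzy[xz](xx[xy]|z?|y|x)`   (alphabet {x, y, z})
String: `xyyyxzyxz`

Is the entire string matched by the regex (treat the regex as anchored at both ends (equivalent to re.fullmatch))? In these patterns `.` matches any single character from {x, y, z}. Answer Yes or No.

Yes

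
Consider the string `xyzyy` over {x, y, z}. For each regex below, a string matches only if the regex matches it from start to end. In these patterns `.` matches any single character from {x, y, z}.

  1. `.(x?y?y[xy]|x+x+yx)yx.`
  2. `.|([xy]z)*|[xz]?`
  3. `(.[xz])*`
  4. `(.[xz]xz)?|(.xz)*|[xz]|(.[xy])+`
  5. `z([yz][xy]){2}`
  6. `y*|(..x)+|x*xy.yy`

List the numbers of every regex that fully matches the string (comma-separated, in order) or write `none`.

1 → no match
2 → no match
3 → no match
4 → no match
5 → no match — must start with `z`
6 → match

6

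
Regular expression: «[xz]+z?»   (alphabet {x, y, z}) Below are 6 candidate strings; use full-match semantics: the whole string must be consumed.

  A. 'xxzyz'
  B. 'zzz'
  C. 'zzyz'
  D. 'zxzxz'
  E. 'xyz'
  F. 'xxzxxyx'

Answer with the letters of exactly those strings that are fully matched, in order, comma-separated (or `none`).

A → no match
B → match
C → no match
D → match
E → no match
F → no match

B, D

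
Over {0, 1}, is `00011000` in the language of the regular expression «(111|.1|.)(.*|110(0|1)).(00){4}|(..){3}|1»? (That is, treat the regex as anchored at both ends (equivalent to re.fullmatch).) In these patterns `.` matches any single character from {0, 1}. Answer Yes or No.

No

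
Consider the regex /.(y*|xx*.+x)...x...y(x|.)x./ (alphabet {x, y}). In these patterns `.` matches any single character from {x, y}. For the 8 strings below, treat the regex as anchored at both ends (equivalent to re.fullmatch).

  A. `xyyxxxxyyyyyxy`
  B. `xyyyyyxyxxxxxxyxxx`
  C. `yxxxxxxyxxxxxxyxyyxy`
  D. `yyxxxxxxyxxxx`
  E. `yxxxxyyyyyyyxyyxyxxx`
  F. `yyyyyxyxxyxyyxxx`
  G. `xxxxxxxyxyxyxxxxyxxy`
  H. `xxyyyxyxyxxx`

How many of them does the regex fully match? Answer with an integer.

A → match
B → no match
C → match
D → no match
E → no match
F → match
G → match
H → no match
Total matched: 4

4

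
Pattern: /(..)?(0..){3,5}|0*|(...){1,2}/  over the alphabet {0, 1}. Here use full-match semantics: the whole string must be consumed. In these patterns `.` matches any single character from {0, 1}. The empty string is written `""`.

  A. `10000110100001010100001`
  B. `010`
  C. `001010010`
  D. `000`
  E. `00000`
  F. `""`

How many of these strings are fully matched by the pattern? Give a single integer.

A → no match
B → match
C → match
D → match
E → match
F → match
Total matched: 5

5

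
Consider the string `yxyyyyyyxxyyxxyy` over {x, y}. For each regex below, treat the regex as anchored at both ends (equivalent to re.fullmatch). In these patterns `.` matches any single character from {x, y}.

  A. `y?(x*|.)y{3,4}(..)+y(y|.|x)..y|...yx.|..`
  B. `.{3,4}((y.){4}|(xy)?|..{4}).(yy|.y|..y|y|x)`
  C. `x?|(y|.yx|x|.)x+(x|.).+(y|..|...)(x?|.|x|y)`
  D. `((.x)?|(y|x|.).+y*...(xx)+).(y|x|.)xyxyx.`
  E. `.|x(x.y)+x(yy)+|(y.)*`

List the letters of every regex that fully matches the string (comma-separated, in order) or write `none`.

A, C

A → match
B → no match
C → match
D → no match
E → no match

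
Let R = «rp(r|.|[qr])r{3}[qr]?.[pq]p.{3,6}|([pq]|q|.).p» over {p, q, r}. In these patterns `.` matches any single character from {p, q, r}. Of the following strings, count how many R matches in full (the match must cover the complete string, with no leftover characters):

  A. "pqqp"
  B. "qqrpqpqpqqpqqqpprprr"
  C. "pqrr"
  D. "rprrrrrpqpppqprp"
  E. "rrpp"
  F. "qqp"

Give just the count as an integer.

2

A → no match
B → no match
C → no match
D → match
E → no match
F → match
Total matched: 2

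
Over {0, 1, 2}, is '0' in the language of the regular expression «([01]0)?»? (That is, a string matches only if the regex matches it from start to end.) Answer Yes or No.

No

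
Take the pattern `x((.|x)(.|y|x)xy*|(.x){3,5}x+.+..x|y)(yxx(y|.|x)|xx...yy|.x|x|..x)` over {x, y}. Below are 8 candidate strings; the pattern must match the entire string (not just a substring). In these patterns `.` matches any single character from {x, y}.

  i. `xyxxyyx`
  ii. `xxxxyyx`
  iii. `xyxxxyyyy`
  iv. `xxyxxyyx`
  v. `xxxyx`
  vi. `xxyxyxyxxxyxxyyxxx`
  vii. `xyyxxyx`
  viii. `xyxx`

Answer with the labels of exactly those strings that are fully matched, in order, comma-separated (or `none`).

i, ii, iii, vii, viii

i → match
ii → match
iii → match
iv → no match
v → no match
vi → no match
vii → match
viii → match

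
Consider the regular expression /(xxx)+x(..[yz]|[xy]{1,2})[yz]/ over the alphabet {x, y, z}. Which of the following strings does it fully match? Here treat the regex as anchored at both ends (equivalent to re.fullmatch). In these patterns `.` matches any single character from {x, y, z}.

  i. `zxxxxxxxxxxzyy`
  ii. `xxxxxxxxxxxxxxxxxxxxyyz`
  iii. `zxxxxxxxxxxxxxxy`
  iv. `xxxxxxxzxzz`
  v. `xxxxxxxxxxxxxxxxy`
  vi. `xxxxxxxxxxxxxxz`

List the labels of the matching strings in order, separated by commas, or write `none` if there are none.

i → no match — must start with `xxx`
ii → match
iii → no match — must start with `xxx`
iv → match
v → no match
vi → match

ii, iv, vi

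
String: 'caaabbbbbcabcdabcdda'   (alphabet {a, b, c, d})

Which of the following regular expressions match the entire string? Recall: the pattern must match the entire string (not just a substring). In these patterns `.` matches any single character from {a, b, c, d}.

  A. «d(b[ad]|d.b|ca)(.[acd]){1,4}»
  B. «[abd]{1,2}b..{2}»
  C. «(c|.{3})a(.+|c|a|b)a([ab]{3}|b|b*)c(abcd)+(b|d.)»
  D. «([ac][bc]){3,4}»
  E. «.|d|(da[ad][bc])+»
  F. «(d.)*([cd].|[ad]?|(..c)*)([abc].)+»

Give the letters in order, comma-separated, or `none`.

C

A → no match — must start with 'd'
B → no match
C → match
D → no match
E → no match
F → no match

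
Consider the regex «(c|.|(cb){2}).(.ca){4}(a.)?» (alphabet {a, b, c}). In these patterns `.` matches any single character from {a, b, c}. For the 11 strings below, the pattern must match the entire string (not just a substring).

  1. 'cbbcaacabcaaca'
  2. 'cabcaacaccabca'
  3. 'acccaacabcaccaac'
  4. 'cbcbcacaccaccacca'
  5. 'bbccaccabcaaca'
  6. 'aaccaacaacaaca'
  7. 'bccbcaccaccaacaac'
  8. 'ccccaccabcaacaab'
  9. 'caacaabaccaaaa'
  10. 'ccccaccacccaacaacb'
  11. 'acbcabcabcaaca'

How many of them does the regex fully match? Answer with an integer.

8

1 → match
2 → match
3 → match
4 → match
5 → match
6 → match
7 → no match
8 → match
9 → no match
10 → no match
11 → match
Total matched: 8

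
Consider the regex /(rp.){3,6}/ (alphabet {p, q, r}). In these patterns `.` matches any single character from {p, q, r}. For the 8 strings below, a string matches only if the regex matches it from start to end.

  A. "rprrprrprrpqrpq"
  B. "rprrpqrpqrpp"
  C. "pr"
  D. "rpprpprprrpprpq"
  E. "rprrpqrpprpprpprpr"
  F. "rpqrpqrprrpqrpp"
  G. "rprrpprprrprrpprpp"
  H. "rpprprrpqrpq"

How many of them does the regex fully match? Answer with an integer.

7

A → match
B → match
C → no match — must start with "rp"
D → match
E → match
F → match
G → match
H → match
Total matched: 7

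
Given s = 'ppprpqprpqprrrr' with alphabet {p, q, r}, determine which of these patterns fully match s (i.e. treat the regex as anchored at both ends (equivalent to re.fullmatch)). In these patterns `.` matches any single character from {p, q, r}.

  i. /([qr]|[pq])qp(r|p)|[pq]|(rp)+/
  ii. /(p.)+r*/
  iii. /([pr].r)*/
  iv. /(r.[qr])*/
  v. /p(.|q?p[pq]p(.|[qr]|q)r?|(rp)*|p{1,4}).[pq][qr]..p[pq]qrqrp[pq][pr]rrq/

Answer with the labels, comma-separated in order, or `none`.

ii

i → no match
ii → match
iii → no match
iv → no match
v → no match — must end with 'rrq'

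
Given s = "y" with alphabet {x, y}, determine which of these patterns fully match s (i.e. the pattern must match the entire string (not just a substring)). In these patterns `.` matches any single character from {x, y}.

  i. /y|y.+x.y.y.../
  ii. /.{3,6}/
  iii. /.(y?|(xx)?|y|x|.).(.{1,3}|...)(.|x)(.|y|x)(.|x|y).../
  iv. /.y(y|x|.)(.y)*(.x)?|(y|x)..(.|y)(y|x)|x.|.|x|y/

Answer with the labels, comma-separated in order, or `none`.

i, iv

i → match
ii → no match
iii → no match
iv → match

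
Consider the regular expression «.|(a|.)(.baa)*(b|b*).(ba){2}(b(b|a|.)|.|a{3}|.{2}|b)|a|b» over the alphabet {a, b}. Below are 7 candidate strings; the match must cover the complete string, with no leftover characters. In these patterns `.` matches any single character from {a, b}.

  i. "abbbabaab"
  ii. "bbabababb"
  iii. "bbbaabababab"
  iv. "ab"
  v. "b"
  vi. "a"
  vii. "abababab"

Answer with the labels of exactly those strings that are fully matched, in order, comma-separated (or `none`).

i, ii, iii, v, vi, vii

i → match
ii → match
iii → match
iv → no match
v → match
vi → match
vii → match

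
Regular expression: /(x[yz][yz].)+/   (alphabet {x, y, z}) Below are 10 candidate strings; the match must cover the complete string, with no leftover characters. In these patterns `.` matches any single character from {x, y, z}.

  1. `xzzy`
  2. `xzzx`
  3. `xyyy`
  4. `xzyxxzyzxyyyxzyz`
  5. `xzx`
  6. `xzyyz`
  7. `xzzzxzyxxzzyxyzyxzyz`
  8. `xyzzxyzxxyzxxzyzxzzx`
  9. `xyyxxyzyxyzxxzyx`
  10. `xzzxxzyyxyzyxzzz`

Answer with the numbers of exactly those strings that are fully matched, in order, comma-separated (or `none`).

1, 2, 3, 4, 7, 8, 9, 10

1. `xzzy` → match
2. `xzzx` → match
3. `xyyy` → match
4 → match
5. `xzx` → no match
6. `xzyyz` → no match
7 → match
8 → match
9 → match
10 → match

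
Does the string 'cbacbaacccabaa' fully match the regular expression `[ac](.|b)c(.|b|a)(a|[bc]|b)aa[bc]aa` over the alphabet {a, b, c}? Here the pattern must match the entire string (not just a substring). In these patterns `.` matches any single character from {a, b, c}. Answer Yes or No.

No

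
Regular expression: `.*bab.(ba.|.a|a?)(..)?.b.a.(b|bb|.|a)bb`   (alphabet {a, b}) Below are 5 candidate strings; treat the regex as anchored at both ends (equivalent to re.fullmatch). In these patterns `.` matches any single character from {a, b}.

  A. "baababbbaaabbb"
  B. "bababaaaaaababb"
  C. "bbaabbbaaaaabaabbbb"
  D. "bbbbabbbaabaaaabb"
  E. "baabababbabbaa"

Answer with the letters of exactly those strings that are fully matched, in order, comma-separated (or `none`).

A → no match
B → no match
C → no match
D → match
E → no match — must end with "bb"

D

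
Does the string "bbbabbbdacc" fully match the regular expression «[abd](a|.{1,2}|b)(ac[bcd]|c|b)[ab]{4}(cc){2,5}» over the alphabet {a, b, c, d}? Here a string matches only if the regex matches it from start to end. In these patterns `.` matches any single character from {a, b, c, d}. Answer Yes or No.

No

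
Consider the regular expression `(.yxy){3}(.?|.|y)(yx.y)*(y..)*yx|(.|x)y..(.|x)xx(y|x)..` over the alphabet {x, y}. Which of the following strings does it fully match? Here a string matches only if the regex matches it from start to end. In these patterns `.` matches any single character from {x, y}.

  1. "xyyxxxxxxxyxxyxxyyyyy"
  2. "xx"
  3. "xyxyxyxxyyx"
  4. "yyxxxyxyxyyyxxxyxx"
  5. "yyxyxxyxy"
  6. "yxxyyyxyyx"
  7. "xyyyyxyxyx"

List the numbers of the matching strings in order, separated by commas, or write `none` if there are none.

1 → no match
2 → no match
3 → no match
4 → no match
5 → no match
6 → no match
7 → no match

none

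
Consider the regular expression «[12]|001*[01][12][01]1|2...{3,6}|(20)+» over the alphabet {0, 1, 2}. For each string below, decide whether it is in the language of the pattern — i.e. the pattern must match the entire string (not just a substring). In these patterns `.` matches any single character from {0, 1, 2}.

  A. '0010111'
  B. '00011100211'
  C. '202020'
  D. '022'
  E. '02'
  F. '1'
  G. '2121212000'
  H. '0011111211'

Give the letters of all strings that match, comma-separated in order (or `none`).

A, C, F, H

A. '0010111' → match
B. '00011100211' → no match
C. '202020' → match
D. '022' → no match
E. '02' → no match
F. '1' → match
G. '2121212000' → no match
H. '0011111211' → match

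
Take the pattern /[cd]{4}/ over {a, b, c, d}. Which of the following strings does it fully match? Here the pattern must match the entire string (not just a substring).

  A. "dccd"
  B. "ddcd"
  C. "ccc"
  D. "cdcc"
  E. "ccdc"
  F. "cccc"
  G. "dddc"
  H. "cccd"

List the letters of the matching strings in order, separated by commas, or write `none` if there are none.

A, B, D, E, F, G, H

A → match
B → match
C → no match
D → match
E → match
F → match
G → match
H → match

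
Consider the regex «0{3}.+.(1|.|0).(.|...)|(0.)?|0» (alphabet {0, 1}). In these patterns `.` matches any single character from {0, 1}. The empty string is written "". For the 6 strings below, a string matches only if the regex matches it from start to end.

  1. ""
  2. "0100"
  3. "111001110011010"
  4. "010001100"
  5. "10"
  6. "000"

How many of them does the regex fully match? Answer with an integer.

1 → match
2 → no match
3 → no match
4 → no match
5 → no match
6 → no match
Total matched: 1

1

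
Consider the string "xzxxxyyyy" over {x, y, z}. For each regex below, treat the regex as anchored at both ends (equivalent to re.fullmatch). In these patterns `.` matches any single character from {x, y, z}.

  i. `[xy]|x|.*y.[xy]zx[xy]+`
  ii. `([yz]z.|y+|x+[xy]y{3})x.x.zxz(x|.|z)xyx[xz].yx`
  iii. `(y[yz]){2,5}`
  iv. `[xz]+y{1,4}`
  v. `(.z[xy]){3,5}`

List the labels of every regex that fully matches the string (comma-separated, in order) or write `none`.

iv

i → no match
ii → no match — must end with "yx"
iii → no match — must start with "y"
iv → match
v → no match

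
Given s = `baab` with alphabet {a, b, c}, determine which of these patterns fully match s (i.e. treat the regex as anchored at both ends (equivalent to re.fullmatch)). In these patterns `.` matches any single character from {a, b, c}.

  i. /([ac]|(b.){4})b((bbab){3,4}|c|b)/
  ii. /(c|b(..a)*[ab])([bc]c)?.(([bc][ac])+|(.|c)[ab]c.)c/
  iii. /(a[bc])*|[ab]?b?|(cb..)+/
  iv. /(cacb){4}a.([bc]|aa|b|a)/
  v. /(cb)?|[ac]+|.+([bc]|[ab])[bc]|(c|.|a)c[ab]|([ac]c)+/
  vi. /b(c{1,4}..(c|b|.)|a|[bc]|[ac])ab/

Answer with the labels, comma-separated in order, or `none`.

v, vi

i → no match
ii → no match — must end with `c`
iii → no match
iv → no match — must start with `cacb`
v → match
vi → match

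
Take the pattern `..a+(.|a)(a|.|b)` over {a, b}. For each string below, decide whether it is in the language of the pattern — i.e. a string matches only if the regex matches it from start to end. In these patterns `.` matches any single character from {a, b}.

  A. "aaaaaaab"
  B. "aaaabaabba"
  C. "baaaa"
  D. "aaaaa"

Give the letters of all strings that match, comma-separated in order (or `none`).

A, C, D

A → match
B → no match
C → match
D → match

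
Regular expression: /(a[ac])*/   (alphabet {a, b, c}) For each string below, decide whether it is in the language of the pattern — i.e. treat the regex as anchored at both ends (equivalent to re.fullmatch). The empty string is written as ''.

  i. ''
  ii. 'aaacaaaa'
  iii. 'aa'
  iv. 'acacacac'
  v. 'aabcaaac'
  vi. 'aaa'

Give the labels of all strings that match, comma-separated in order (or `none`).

i, ii, iii, iv

i → match
ii → match
iii → match
iv → match
v → no match
vi → no match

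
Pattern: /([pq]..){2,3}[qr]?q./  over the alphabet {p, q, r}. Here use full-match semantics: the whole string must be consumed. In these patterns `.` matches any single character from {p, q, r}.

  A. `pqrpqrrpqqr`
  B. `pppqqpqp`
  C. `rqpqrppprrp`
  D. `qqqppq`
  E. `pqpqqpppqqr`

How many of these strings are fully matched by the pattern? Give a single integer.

2

A → no match
B → match
C → no match
D → no match
E → match
Total matched: 2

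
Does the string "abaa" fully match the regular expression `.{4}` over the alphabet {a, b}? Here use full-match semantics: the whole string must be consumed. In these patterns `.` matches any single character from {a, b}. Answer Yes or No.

Yes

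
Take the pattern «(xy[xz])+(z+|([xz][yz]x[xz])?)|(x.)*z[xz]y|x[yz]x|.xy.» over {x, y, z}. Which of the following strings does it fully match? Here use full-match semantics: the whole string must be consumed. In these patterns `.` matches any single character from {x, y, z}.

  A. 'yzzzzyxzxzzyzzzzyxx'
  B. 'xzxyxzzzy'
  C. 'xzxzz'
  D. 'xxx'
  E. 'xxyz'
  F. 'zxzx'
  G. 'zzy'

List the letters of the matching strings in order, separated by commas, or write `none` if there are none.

A → no match
B → match
C → no match
D → no match
E → match
F → no match
G → match

B, E, G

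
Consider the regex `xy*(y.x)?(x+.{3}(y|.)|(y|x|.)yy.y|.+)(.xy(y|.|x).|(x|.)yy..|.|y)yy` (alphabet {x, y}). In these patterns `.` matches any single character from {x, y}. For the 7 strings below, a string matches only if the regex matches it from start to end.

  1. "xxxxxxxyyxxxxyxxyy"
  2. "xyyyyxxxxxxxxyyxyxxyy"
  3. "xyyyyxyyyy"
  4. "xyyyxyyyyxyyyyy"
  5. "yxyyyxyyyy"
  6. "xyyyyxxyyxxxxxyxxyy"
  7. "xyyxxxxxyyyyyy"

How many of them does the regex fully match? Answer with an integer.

6

1 → match
2 → match
3 → match
4 → match
5 → no match — must start with "x"
6 → match
7 → match
Total matched: 6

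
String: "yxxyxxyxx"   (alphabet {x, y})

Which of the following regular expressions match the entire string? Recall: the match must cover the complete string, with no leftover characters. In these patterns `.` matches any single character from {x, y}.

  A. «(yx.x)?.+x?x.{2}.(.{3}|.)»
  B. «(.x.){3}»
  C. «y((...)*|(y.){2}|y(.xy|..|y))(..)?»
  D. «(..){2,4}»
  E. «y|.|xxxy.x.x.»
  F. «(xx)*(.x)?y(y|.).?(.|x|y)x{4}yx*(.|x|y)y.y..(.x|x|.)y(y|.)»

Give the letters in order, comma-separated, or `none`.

A, B, C

A → match
B → match
C → match
D → no match
E → no match
F → no match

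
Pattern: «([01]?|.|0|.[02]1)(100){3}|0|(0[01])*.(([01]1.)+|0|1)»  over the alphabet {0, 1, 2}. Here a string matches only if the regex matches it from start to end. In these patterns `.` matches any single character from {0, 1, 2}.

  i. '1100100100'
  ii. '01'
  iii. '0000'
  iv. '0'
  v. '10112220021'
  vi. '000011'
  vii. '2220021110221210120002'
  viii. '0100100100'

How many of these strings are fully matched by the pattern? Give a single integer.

6

i → match
ii → match
iii → match
iv → match
v → no match
vi → match
vii → no match
viii → match
Total matched: 6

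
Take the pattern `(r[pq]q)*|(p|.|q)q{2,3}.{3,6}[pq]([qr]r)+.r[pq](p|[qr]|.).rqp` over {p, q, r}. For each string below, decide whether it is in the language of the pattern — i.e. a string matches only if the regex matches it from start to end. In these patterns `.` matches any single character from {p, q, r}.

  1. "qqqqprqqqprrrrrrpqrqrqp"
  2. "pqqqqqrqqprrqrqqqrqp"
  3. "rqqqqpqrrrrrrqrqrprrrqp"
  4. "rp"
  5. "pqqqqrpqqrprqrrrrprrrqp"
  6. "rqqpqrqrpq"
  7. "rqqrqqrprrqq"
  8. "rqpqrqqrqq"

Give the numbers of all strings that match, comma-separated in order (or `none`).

1 → no match
2 → match
3 → match
4 → no match
5 → no match
6 → no match
7 → no match
8 → no match

2, 3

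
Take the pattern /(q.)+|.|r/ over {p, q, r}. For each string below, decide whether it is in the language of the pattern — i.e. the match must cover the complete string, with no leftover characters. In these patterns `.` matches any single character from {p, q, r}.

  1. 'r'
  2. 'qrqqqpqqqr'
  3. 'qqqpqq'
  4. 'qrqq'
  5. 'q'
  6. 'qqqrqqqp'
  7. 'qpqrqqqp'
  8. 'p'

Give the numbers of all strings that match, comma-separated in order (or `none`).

1 → match
2 → match
3 → match
4 → match
5 → match
6 → match
7 → match
8 → match

1, 2, 3, 4, 5, 6, 7, 8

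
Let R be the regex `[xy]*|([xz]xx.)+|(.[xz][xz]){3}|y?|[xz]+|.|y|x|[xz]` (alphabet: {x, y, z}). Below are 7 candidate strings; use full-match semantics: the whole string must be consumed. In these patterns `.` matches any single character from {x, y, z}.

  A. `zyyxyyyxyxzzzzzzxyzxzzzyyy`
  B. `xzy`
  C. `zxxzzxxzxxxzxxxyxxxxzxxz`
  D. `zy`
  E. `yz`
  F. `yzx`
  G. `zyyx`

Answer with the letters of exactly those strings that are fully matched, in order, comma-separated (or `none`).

A → no match
B → no match
C → match
D → no match
E → no match
F → no match
G → no match

C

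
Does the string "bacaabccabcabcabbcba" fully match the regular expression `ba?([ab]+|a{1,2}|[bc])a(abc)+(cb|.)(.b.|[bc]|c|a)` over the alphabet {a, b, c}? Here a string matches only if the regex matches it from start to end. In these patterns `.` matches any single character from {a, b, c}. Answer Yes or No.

No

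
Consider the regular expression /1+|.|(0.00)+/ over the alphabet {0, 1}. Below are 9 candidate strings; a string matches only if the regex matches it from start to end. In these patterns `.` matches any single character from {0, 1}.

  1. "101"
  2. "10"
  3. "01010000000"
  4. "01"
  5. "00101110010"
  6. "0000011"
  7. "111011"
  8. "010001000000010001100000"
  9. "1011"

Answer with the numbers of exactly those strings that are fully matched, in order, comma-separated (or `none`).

1. "101" → no match
2. "10" → no match
3. "01010000000" → no match
4. "01" → no match
5. "00101110010" → no match
6. "0000011" → no match
7. "111011" → no match
8 → no match
9. "1011" → no match

none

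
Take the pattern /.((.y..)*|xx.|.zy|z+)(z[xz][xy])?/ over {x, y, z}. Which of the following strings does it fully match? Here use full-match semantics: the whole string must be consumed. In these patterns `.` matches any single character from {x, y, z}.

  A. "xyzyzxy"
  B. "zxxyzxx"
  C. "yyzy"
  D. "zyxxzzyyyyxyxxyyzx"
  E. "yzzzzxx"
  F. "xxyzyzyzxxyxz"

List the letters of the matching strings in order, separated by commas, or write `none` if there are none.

A. "xyzyzxy" → match
B. "zxxyzxx" → match
C. "yyzy" → match
D → no match
E. "yzzzzxx" → match
F → match

A, B, C, E, F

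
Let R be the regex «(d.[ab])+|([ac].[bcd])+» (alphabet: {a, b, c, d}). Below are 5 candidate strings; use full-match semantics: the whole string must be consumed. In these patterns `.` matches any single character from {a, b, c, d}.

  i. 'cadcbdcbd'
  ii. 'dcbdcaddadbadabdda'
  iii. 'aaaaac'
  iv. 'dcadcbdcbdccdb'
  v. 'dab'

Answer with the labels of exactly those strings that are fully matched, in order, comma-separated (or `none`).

i, ii, v

i. 'cadcbdcbd' → match
ii → match
iii. 'aaaaac' → no match
iv → no match
v. 'dab' → match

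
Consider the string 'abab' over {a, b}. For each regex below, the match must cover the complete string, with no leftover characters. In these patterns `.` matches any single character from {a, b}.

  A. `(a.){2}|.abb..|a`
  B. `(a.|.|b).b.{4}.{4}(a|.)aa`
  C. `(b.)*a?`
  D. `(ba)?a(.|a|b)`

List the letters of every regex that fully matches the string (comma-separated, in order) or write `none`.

A → match
B → no match — must end with 'aa'
C → no match
D → no match

A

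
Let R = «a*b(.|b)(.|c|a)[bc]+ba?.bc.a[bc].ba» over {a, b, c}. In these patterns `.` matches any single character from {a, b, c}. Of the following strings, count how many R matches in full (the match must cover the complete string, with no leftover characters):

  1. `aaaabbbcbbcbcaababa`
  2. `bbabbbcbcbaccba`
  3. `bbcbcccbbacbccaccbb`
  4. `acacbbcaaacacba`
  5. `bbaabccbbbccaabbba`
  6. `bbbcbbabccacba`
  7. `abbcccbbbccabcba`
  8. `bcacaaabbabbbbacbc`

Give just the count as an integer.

3

1 → match
2 → match
3 → no match — must end with `ba`
4 → no match
5 → no match
6 → no match
7 → match
8 → no match — must end with `ba`
Total matched: 3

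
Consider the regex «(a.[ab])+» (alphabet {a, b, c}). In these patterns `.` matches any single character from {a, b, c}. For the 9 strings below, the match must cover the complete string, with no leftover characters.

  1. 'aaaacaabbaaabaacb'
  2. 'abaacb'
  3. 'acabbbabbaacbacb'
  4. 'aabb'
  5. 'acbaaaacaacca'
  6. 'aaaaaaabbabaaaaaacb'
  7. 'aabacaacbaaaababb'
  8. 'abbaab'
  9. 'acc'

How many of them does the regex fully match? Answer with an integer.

2

1 → no match
2 → match
3 → no match
4 → no match
5 → no match
6 → no match
7 → no match
8 → match
9 → no match
Total matched: 2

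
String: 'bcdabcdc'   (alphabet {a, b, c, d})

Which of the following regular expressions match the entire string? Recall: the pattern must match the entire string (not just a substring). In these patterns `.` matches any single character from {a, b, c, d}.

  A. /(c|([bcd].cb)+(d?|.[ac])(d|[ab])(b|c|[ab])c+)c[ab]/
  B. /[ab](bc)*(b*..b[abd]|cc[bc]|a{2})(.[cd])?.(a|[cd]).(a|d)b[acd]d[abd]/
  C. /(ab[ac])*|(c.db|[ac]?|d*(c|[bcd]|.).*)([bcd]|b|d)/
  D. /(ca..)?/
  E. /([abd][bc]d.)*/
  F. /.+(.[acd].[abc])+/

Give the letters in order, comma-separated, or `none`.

C, E, F

A → no match
B → no match
C → match
D → no match
E → match
F → match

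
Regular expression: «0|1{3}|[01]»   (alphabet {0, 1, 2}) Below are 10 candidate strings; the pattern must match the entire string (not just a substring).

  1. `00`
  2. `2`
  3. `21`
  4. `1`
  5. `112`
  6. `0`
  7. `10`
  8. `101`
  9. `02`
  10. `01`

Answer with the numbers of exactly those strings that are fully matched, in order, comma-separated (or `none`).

4, 6

1. `00` → no match
2. `2` → no match
3. `21` → no match
4. `1` → match
5. `112` → no match
6. `0` → match
7. `10` → no match
8. `101` → no match
9. `02` → no match
10. `01` → no match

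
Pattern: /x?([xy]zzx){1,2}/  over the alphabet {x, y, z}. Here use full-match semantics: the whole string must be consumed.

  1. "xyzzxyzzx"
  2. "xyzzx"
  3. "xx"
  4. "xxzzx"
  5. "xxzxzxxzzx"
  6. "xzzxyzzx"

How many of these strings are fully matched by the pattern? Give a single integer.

1 → match
2 → match
3 → no match — must end with "zzx"
4 → match
5 → no match
6 → match
Total matched: 4

4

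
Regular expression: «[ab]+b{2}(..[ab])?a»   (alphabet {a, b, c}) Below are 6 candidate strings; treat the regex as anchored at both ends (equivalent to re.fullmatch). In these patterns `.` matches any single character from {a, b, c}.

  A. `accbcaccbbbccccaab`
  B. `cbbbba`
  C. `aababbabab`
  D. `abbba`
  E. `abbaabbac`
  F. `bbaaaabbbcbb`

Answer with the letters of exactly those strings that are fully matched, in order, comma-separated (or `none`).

D

A → no match — must end with `a`
B → no match
C → no match — must end with `a`
D → match
E → no match — must end with `a`
F → no match — must end with `a`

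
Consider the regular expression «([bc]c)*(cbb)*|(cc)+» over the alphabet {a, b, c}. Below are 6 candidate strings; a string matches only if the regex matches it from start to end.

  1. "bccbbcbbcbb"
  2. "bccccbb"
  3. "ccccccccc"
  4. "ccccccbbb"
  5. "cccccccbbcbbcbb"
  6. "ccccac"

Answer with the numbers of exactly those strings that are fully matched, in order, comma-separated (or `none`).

1 → match
2 → match
3 → no match
4 → no match
5 → match
6 → no match

1, 2, 5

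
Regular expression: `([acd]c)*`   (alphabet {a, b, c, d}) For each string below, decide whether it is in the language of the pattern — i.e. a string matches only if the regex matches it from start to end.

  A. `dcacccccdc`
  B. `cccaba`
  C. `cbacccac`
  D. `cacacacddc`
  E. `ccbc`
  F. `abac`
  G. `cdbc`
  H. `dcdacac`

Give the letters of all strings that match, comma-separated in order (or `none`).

A

A. `dcacccccdc` → match
B. `cccaba` → no match
C. `cbacccac` → no match
D. `cacacacddc` → no match
E. `ccbc` → no match
F. `abac` → no match
G. `cdbc` → no match
H. `dcdacac` → no match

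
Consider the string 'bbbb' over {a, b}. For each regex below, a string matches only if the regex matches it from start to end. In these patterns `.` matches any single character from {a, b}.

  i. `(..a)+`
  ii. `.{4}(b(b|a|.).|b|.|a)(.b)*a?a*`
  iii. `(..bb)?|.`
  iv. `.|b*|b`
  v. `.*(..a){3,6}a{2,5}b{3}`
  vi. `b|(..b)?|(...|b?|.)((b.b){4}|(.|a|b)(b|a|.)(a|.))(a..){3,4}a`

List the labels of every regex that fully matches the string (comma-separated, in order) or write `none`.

iii, iv

i → no match — must end with 'a'
ii → no match
iii → match
iv → match
v → no match
vi → no match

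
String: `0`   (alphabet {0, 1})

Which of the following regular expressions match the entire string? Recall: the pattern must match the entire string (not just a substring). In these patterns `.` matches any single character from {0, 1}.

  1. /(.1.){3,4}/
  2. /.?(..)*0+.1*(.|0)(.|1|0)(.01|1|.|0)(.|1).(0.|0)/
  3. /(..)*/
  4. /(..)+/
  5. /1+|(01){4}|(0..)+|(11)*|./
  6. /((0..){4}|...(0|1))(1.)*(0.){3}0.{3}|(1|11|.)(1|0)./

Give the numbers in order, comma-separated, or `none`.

1 → no match
2 → no match
3 → no match
4 → no match
5 → match
6 → no match

5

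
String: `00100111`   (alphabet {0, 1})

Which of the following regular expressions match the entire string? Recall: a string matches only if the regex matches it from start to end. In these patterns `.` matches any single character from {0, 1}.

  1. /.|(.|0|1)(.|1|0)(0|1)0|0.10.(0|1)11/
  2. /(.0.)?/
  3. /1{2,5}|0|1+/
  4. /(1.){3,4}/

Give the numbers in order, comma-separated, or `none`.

1

1 → match
2 → no match
3 → no match
4 → no match — must start with `1`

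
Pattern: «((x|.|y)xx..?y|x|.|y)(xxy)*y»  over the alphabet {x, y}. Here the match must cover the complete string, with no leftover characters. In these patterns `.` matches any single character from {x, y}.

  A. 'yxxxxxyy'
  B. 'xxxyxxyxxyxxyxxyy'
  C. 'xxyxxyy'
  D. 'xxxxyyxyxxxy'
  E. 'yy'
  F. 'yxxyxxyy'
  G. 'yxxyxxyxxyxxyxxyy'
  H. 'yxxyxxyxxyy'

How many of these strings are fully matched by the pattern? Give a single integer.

A → no match
B → match
C → no match
D → no match
E → match
F → match
G → match
H → match
Total matched: 5

5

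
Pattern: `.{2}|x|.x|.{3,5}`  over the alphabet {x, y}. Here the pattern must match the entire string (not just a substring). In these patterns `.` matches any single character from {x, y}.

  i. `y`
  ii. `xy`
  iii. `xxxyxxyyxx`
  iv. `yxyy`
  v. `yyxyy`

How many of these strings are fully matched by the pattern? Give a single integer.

i. `y` → no match
ii. `xy` → match
iii. `xxxyxxyyxx` → no match
iv. `yxyy` → match
v. `yyxyy` → match
Total matched: 3

3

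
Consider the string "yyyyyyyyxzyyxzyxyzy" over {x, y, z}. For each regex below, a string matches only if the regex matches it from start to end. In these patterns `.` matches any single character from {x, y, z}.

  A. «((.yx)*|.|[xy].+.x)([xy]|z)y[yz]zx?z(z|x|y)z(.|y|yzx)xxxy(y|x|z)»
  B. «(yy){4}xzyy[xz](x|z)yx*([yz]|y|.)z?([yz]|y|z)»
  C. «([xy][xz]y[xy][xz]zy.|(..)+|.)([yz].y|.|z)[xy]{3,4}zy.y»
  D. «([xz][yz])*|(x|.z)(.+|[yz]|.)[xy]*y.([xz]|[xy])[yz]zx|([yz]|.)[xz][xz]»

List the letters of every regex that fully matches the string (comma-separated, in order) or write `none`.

B

A → no match
B → match
C → no match
D → no match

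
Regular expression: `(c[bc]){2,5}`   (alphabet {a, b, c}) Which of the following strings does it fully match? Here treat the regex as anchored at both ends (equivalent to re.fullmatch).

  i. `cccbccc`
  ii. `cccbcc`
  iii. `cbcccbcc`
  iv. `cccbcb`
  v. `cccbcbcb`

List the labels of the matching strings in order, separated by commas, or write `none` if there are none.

i → no match
ii → match
iii → match
iv → match
v → match

ii, iii, iv, v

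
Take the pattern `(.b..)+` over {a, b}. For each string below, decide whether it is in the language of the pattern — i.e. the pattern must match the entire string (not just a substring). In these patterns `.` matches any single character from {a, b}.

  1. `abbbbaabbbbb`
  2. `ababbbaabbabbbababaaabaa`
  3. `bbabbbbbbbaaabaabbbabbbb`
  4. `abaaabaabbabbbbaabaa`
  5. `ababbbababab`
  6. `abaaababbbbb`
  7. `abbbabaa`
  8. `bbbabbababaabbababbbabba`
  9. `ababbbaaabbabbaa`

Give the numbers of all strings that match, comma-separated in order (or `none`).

1 → no match
2 → match
3 → match
4 → match
5 → match
6 → match
7 → match
8 → match
9 → match

2, 3, 4, 5, 6, 7, 8, 9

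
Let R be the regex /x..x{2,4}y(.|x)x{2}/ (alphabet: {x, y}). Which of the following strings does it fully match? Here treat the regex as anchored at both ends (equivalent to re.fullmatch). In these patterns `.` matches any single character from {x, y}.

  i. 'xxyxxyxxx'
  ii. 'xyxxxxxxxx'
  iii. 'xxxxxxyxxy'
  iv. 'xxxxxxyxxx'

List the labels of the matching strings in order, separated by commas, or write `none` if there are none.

i, iv

i. 'xxyxxyxxx' → match
ii. 'xyxxxxxxxx' → no match
iii. 'xxxxxxyxxy' → no match — must end with 'x'
iv. 'xxxxxxyxxx' → match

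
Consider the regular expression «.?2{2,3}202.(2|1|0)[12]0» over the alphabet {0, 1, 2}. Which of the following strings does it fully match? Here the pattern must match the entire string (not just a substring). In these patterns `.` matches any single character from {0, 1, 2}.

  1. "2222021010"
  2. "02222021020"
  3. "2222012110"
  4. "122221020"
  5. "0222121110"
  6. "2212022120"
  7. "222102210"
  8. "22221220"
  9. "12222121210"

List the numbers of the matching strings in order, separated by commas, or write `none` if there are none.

1. "2222021010" → match
2. "02222021020" → match
3. "2222012110" → no match
4. "122221020" → no match
5. "0222121110" → no match
6. "2212022120" → no match
7. "222102210" → no match
8. "22221220" → no match
9. "12222121210" → no match

1, 2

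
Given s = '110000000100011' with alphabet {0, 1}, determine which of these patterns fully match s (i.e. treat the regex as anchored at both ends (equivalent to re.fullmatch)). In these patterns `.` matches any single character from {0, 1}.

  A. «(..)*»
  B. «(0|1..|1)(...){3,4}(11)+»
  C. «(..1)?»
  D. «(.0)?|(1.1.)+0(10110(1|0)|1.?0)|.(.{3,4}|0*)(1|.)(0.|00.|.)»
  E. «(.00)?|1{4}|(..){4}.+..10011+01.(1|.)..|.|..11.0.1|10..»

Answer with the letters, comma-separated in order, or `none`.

B

A → no match
B → match
C → no match
D → no match
E → no match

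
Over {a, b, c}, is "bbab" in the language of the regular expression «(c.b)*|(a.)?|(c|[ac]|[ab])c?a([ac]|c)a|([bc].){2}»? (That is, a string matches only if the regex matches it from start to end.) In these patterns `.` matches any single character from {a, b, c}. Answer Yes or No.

No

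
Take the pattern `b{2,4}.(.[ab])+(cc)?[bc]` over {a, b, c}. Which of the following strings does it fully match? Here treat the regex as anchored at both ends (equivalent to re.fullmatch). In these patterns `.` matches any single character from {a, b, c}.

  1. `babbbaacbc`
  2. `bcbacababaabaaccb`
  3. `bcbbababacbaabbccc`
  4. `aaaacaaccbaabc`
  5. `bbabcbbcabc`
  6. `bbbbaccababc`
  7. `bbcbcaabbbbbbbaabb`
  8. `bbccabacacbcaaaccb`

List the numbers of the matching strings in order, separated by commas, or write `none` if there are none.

8

1 → no match
2 → no match
3 → no match
4 → no match — must start with `b`
5 → no match
6 → no match
7 → no match
8 → match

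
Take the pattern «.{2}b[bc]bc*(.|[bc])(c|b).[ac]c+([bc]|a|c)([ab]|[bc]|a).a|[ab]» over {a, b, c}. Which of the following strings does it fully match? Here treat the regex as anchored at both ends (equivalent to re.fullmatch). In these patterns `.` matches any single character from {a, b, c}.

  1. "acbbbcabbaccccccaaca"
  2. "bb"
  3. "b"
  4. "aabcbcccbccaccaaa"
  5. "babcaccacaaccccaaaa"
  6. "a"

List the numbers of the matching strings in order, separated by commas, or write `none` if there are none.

1, 3, 4, 6

1 → match
2 → no match
3 → match
4 → match
5 → no match
6 → match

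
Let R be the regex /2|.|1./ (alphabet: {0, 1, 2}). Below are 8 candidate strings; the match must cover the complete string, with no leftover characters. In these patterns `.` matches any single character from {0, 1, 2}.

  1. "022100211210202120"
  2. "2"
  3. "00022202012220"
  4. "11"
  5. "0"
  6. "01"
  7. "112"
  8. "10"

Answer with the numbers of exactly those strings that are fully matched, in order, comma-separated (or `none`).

2, 4, 5, 8

1 → no match
2 → match
3 → no match
4 → match
5 → match
6 → no match
7 → no match
8 → match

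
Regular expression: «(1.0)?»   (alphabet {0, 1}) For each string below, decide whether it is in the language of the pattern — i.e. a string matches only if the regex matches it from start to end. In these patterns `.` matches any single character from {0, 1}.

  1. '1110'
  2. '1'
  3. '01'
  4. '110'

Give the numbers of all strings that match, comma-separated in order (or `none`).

4

1. '1110' → no match
2. '1' → no match
3. '01' → no match
4. '110' → match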